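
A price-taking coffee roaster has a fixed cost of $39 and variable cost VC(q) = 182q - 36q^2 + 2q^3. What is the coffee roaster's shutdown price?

The firm shuts down when price falls below the minimum of average variable cost. AVC = VC/q = 182 - 36q + 2q^2.
dAVC/dq = -36 + 4q = 0 gives q = 9. min AVC = 182 - 36·9 + 2·9^2 = 20.
For P < $20 the firm produces nothing.

$20 per unit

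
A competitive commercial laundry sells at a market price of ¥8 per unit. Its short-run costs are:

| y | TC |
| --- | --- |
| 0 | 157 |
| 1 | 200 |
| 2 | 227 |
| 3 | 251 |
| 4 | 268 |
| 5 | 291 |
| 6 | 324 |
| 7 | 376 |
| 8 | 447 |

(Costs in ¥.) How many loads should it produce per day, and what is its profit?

Profit at each row (π = 8y − TC): y=0: -157; y=1: -192; y=2: -211; y=3: -227; y=4: -236; y=5: -251; y=6: -276; y=7: -320; y=8: -383.
Profit is highest at y = 0. Equivalently, the lowest AVC in the table is 134/5 ≈ ¥26.80 at y = 5, and P = ¥8 falls below it — price never covers variable cost, so the firm shuts down and loses only its fixed cost.

y = 0 (shut down); profit = -¥157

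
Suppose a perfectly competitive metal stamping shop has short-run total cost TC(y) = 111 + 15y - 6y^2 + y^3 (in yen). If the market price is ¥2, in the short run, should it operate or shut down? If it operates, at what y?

Strip out fixed cost: VC = 15y - 6y^2 + y^3. Then AVC = 15 - 6y + y^2 and MC = 15 - 12y + 3y^2.
The AVC parabola has its vertex at y = 6/2 = 3, where AVC = 15 - 6·3 + 3^2 = ¥6.
Since P = ¥2 < min AVC = ¥6, price fails to cover variable cost at any output.
Best response: produce nothing and absorb the ¥111 fixed cost.

Shut down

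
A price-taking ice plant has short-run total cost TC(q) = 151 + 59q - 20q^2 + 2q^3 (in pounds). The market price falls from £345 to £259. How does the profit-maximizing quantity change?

MC = 59 - 40q + 6q^2; the shutdown threshold is min AVC = £9 (at q = 5).
At P = £345 ≥ min AVC, set P = MC on the rising branch: q = 11.
At P = £259 ≥ min AVC, set P = MC: q = 10. The firm stays open but cuts output.

Output falls from 11 to 10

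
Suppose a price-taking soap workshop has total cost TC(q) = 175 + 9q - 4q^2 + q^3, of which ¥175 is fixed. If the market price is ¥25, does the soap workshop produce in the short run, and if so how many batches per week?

Produce at q = 4

Strip out fixed cost: VC = 9q - 4q^2 + q^3. Then AVC = 9 - 4q + q^2 and MC = 9 - 8q + 3q^2.
The AVC parabola has its vertex at q = 4/2 = 2, where AVC = 9 - 4·2 + 2^2 = ¥5.
Because ¥25 ≥ ¥5, revenue can cover variable cost; the firm operates.
Solving P = MC: -16 - 8q + 3q^2 = 0 ⇒ q = -4/3 or 4. On the upward-sloping branch, q* = 4.
Check: AVC at q = 4 is ¥9 ≤ P, so revenue covers variable cost.
Profit = P·q − TC = 25·4 − 211 = -¥111, a loss, but smaller than the ¥175 fixed cost the firm would lose by shutting down.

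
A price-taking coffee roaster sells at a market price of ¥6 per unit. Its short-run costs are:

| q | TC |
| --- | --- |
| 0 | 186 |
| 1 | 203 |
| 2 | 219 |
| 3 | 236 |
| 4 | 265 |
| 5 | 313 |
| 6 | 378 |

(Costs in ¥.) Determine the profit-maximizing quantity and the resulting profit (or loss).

q = 0 (shut down); profit = -¥186

Compute π = P·q − TC at each output: q=0: -186; q=1: -197; q=2: -207; q=3: -218; q=4: -241; q=5: -283; q=6: -342.
Profit is highest at q = 0. Equivalently, the lowest AVC in the table is 33/2 ≈ ¥16.50 at q = 2, and P = ¥6 falls below it — price never covers variable cost, so the firm shuts down and loses only its fixed cost.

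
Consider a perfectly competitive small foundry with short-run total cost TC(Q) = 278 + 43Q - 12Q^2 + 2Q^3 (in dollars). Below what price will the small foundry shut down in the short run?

$25 per unit

The firm shuts down when price falls below the minimum of average variable cost. AVC = VC/Q = 43 - 12Q + 2Q^2.
dAVC/dQ = -12 + 4Q = 0 gives Q = 3. min AVC = 43 - 12·3 + 2·3^2 = 25.
For P < $25 the firm produces nothing.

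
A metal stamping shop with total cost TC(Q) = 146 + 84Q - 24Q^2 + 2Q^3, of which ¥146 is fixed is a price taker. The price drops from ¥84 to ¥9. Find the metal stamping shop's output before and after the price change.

AVC = 84 - 24Q + 2Q^2, minimized at Q = 6 where min AVC = ¥12. MC = 84 - 48Q + 6Q^2.
With P = ¥84 above the shutdown price, P = MC gives Q = 8.
At P = ¥9 < min AVC = ¥12, price no longer covers variable cost at any output, so the firm shuts down: Q = 0.

Output falls from 8 to 0 (the firm shuts down)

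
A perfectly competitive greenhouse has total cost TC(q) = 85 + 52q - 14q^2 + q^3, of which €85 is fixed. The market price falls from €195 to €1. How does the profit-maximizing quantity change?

MC = 52 - 28q + 3q^2; the shutdown threshold is min AVC = €3 (at q = 7).
With P = €195 above the shutdown price, P = MC gives q = 13.
At P = €1 < min AVC = €3, price no longer covers variable cost at any output, so the firm shuts down: q = 0.

Output falls from 13 to 0 (the firm shuts down)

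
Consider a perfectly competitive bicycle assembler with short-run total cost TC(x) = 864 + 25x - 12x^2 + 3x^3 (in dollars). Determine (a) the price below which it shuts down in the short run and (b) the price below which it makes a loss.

Shutdown price = $13; break-even price = $205

Shutdown price = min AVC. AVC = 25 - 12x + 3x^2, with vertex at x = 2 and minimum $13.
ATC = 864/x + 25 - 12x + 3x^2. Setting dATC/dx = −864/x^2 − 12 + 6x = 0 gives x = 6 (since 6·6^3 − 12·6^2 = 864).
min ATC = 864/6 + 25 − 12·6 + 3·6^2 = $205. That is the break-even price.
For $13 ≤ P < $205 the firm produces at a loss; below $13 it shuts down.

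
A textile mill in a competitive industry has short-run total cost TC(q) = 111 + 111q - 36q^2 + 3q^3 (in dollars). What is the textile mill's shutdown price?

The shutdown price is the minimum of AVC. VC = 111q - 36q^2 + 3q^3, so AVC = 111 - 36q + 3q^2.
dAVC/dq = -36 + 6q = 0 gives q = 6. min AVC = 111 - 36·6 + 3·6^2 = 3.
So the shutdown price is $3.

$3 per unit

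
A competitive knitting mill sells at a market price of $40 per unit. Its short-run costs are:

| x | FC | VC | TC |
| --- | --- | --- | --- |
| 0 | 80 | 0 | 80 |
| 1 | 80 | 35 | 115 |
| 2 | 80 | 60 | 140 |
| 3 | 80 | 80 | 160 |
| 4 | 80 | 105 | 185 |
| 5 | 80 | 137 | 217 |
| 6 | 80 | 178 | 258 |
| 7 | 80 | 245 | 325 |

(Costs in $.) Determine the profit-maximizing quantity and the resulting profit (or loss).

x = 5; profit = -$17

Compute π = P·x − TC at each output: x=0: -80; x=1: -75; x=2: -60; x=3: -40; x=4: -25; x=5: -17; x=6: -18; x=7: -45.
Profit is maximized at x = 5. AVC there is 137/5 = $27.40 ≤ P, so producing beats shutting down (which would give -$80).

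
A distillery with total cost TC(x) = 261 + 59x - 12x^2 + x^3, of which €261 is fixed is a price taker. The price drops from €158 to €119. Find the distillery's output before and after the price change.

AVC = 59 - 12x + x^2, minimized at x = 6 where min AVC = €23. MC = 59 - 24x + 3x^2.
With P = €158 above the shutdown price, P = MC gives x = 11.
At P = €119 ≥ min AVC, set P = MC: x = 10. The firm stays open but cuts output.

Output falls from 11 to 10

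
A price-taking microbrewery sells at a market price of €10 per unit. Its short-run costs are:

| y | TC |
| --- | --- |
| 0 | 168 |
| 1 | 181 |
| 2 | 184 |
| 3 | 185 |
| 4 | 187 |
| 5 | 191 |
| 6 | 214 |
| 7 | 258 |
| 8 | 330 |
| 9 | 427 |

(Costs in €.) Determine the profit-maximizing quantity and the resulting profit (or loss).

y = 5; profit = -€141

Compute π = P·y − TC at each output: y=0: -168; y=1: -171; y=2: -164; y=3: -155; y=4: -147; y=5: -141; y=6: -154; y=7: -188; y=8: -250; y=9: -337.
Profit is maximized at y = 5. AVC there is 23/5 = €4.60 ≤ P, so producing beats shutting down (which would give -€168).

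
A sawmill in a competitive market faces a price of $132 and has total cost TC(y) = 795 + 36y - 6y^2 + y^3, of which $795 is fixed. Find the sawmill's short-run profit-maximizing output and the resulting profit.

Profit = -$155 at y = 8

AVC = 36 - 6y + y^2 has its minimum $27 at y = 3; price $132 clears that bar, so the firm operates.
MC = 36 - 12y + 3y^2. Setting P = MC and taking the root on the rising branch gives y* = 8.
TR = 132·8 = 1056. TC = 795 + 416 = 1211. Profit = 1056 − 1211 = -$155.
By producing, the firm covers all variable cost plus $640 of fixed cost; shutting down would lose the full $795.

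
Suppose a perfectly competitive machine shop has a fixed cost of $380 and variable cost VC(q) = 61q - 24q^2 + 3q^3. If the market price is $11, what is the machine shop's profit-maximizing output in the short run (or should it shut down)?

Shut down

From TC, MC = TC'(q) = 61 - 48q + 9q^2 and AVC = VC/q = 61 - 24q + 3q^2.
AVC is minimized where dAVC/dq = -24 + 6q = 0, at q = 4; min AVC = 61 - 24·4 + 3·4^2 = $13.
With P < min AVC ($11 < $13), every unit sold adds to the loss.
Shutting down limits the loss to fixed cost, $380.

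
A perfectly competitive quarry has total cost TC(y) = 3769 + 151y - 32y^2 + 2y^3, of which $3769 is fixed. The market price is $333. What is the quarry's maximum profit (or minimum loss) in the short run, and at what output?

AVC = 151 - 32y + 2y^2 has its minimum $23 at y = 8; price $333 clears that bar, so the firm operates.
With MC = 151 - 64y + 6y^2, P = MC on the upward-sloping part at y* = 13.
TR = 333·13 = 4329. TC = 3769 + 949 = 4718. Profit = 4329 − 4718 = -$389.
Shutting down would mean losing the fixed cost of $3769, so operating at a loss of $389 is better by $3380.

Profit = -$389 at y = 13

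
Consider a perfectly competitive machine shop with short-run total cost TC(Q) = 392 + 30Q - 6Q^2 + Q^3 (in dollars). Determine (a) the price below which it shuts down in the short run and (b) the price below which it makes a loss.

Shutdown price = min AVC. AVC = 30 - 6Q + Q^2, with vertex at Q = 3 and minimum $21.
ATC = 392/Q + 30 - 6Q + Q^2. Setting dATC/dQ = −392/Q^2 − 6 + 2Q = 0 gives Q = 7 (since 2·7^3 − 6·7^2 = 392).
min ATC = 392/7 + 30 − 6·7 + 7^2 = $93. That is the break-even price.
Between these two prices the firm operates at a loss; above $93 it earns a profit.

Shutdown price = $21; break-even price = $93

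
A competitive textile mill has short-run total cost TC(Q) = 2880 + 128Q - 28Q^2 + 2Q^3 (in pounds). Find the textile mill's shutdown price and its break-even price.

Shutdown price = min AVC. AVC = 128 - 28Q + 2Q^2, with vertex at Q = 7 and minimum £30.
ATC = 2880/Q + 128 - 28Q + 2Q^2. Setting dATC/dQ = −2880/Q^2 − 28 + 4Q = 0 gives Q = 12 (since 4·12^3 − 28·12^2 = 2880).
min ATC = 2880/12 + 128 − 28·12 + 2·12^2 = £320. That is the break-even price.
Between these two prices the firm operates at a loss; above £320 it earns a profit.

Shutdown price = £30; break-even price = £320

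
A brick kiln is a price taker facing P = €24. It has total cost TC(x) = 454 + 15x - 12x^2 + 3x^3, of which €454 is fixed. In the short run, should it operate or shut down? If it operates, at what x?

Produce at x = 3

Strip out fixed cost: VC = 15x - 12x^2 + 3x^3. Then AVC = 15 - 12x + 3x^2 and MC = 15 - 24x + 9x^2.
AVC is minimized where dAVC/dx = -12 + 6x = 0, at x = 2; min AVC = 15 - 12·2 + 3·2^2 = €3.
Because €24 ≥ €3, revenue can cover variable cost; the firm operates.
P = MC gives -9 - 24x + 9x^2 = 0, with roots -1/3 and 3. Take the larger (rising MC): x* = 3.
Check: AVC at x = 3 is €6 ≤ P, so revenue covers variable cost.
Profit = P·x − TC = 24·3 − 472 = -€400, a loss, but smaller than the €454 fixed cost the firm would lose by shutting down.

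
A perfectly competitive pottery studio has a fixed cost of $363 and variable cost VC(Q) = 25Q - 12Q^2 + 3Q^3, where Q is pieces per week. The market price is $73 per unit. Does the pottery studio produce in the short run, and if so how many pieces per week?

From TC, MC = TC'(Q) = 25 - 24Q + 9Q^2 and AVC = VC/Q = 25 - 12Q + 3Q^2.
The AVC parabola has its vertex at Q = 12/6 = 2, where AVC = 25 - 12·2 + 3·2^2 = $13.
Because $73 ≥ $13, revenue can cover variable cost; the firm operates.
P = MC gives -48 - 24Q + 9Q^2 = 0, with roots -4/3 and 4. Take the larger (rising MC): Q* = 4.
Check: AVC at Q = 4 is $25 ≤ P, so revenue covers variable cost.
Profit = P·Q − TC = 73·4 − 463 = -$171, a loss, but smaller than the $363 fixed cost the firm would lose by shutting down.

Produce at Q = 4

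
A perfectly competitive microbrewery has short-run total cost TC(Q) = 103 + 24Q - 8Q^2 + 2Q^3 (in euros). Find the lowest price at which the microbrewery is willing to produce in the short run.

The firm shuts down when price falls below the minimum of average variable cost. AVC = VC/Q = 24 - 8Q + 2Q^2.
At the minimum of AVC, MC = AVC. MC = 24 - 16Q + 6Q^2; setting MC = AVC gives 4Q^2 - 8Q = 0, so Q = 2. min AVC = 16.
The firm shuts down for any P below €16.

€16 per unit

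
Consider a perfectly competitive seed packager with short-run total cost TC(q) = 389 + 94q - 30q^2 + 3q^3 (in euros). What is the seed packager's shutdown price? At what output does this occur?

€19 per unit, at q = 5

The shutdown price is the minimum of AVC. VC = 94q - 30q^2 + 3q^3, so AVC = 94 - 30q + 3q^2.
dAVC/dq = -30 + 6q = 0 gives q = 5. min AVC = 94 - 30·5 + 3·5^2 = 19.
The firm shuts down for any P below €19.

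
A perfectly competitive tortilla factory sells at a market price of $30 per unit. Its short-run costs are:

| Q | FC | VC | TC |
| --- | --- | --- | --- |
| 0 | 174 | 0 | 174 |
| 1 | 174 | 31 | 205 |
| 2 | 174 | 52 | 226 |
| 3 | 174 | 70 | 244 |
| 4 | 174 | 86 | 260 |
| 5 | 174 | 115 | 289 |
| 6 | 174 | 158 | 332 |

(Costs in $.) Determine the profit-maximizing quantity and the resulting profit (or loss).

Profit at each row (π = 30Q − TC): Q=0: -174; Q=1: -175; Q=2: -166; Q=3: -154; Q=4: -140; Q=5: -139; Q=6: -152.
Profit is maximized at Q = 5. AVC there is 115/5 = $23 ≤ P, so producing beats shutting down (which would give -$174).

Q = 5; profit = -$139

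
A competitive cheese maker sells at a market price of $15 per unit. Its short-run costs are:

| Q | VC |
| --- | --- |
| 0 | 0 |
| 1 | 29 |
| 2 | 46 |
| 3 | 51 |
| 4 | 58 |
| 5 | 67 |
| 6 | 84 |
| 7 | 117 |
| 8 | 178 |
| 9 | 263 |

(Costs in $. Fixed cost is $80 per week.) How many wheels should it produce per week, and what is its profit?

Compute π = P·Q − TC at each output: Q=0: -80; Q=1: -94; Q=2: -96; Q=3: -86; Q=4: -78; Q=5: -72; Q=6: -74; Q=7: -92; Q=8: -138; Q=9: -208.
Profit is maximized at Q = 5. AVC there is 67/5 = $13.40 ≤ P, so producing beats shutting down (which would give -$80).

Q = 5; profit = -$72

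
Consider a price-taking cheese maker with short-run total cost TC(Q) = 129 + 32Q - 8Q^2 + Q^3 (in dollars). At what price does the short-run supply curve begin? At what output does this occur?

$16 per unit, at Q = 4

The firm shuts down when price falls below the minimum of average variable cost. AVC = VC/Q = 32 - 8Q + Q^2.
At the minimum of AVC, MC = AVC. MC = 32 - 16Q + 3Q^2; setting MC = AVC gives 2Q^2 - 8Q = 0, so Q = 4. min AVC = 16.
The firm shuts down for any P below $16.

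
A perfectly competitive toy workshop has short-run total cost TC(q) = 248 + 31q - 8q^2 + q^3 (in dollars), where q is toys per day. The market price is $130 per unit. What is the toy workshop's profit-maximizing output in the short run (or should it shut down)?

Produce at q = 9

Strip out fixed cost: VC = 31q - 8q^2 + q^3. Then AVC = 31 - 8q + q^2 and MC = 31 - 16q + 3q^2.
AVC hits its minimum where MC = AVC, at q = 4, giving min AVC = 31 - 8·4 + 4^2 = $15.
P = $130 exceeds min AVC = $15, so the firm stays open.
Solving P = MC: -99 - 16q + 3q^2 = 0 ⇒ q = -11/3 or 9. On the upward-sloping branch, q* = 9.
Check: AVC at q = 9 is $40 ≤ P, so revenue covers variable cost.
Profit = P·q − TC = 130·9 − 608 = $562.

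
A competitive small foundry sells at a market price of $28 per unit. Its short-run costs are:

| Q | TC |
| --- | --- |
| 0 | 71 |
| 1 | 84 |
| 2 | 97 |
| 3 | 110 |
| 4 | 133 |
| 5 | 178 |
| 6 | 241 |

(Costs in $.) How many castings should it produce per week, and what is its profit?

Tabulate TR − TC: Q=0: -71; Q=1: -56; Q=2: -41; Q=3: -26; Q=4: -21; Q=5: -38; Q=6: -73.
Profit is maximized at Q = 4. AVC there is 62/4 = $15.50 ≤ P, so producing beats shutting down (which would give -$71).

Q = 4; profit = -$21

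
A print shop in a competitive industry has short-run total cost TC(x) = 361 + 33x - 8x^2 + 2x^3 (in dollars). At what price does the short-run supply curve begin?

$25 per unit

The firm shuts down when price falls below the minimum of average variable cost. AVC = VC/x = 33 - 8x + 2x^2.
dAVC/dx = -8 + 4x = 0 gives x = 2. min AVC = 33 - 8·2 + 2·2^2 = 25.
So the shutdown price is $25.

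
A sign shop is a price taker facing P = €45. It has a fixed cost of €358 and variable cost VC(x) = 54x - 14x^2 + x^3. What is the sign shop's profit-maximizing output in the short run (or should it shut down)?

Strip out fixed cost: VC = 54x - 14x^2 + x^3. Then AVC = 54 - 14x + x^2 and MC = 54 - 28x + 3x^2.
AVC is minimized where dAVC/dx = -14 + 2x = 0, at x = 7; min AVC = 54 - 14·7 + 7^2 = €5.
P = €45 exceeds min AVC = €5, so the firm stays open.
P = MC gives 9 - 28x + 3x^2 = 0, with roots 1/3 and 9. Take the larger (rising MC): x* = 9.
Check: AVC at x = 9 is €9 ≤ P, so revenue covers variable cost.
Profit = P·x − TC = 45·9 − 439 = -€34, a loss, but smaller than the €358 fixed cost the firm would lose by shutting down.

Produce at x = 9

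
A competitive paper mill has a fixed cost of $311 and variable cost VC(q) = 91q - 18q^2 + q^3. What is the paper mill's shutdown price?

The shutdown price is the minimum of AVC. VC = 91q - 18q^2 + q^3, so AVC = 91 - 18q + q^2.
At the minimum of AVC, MC = AVC. MC = 91 - 36q + 3q^2; setting MC = AVC gives 2q^2 - 18q = 0, so q = 9. min AVC = 10.
For P < $10 the firm produces nothing.

$10 per unit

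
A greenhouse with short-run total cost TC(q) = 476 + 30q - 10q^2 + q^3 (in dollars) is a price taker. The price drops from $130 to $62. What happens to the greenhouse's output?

MC = 30 - 20q + 3q^2; the shutdown threshold is min AVC = $5 (at q = 5).
At P = $130 ≥ min AVC, set P = MC on the rising branch: q = 10.
At P = $62 ≥ min AVC, set P = MC: q = 8. The firm stays open but cuts output.

Output falls from 10 to 8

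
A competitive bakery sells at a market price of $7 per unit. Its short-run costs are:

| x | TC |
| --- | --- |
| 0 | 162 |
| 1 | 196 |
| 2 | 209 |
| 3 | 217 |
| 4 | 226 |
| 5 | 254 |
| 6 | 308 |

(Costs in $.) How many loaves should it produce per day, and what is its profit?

Profit at each row (π = 7x − TC): x=0: -162; x=1: -189; x=2: -195; x=3: -196; x=4: -198; x=5: -219; x=6: -266.
Profit is highest at x = 0. Equivalently, the lowest AVC in the table is 64/4 ≈ $16 at x = 4, and P = $7 falls below it — price never covers variable cost, so the firm shuts down and loses only its fixed cost.

x = 0 (shut down); profit = -$162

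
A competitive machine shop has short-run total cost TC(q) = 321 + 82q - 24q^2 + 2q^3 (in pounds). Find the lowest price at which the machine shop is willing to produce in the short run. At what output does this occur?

£10 per unit, at q = 6

The shutdown price is the minimum of AVC. VC = 82q - 24q^2 + 2q^3, so AVC = 82 - 24q + 2q^2.
At the minimum of AVC, MC = AVC. MC = 82 - 48q + 6q^2; setting MC = AVC gives 4q^2 - 24q = 0, so q = 6. min AVC = 10.
The firm shuts down for any P below £10.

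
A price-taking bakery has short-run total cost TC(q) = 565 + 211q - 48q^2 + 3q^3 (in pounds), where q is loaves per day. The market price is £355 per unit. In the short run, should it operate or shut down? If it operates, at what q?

From TC, MC = TC'(q) = 211 - 96q + 9q^2 and AVC = VC/q = 211 - 48q + 3q^2.
AVC hits its minimum where MC = AVC, at q = 8, giving min AVC = 211 - 48·8 + 3·8^2 = £19.
P = £355 exceeds min AVC = £19, so the firm stays open.
Set P = MC: 355 = 211 - 96q + 9q^2 → -144 - 96q + 9q^2 = 0. The roots are q = -4/3 and q = 12; the profit-maximizing output is on the rising part of MC, so q* = 12.
Check: AVC at q = 12 is £67 ≤ P, so revenue covers variable cost.
Profit = P·q − TC = 355·12 − 1369 = £2891.

Produce at q = 12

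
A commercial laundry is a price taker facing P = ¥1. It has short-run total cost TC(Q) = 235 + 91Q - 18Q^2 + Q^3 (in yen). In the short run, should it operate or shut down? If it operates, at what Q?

Shut down

Strip out fixed cost: VC = 91Q - 18Q^2 + Q^3. Then AVC = 91 - 18Q + Q^2 and MC = 91 - 36Q + 3Q^2.
AVC is minimized where dAVC/dQ = -18 + 2Q = 0, at Q = 9; min AVC = 91 - 18·9 + 9^2 = ¥10.
P = ¥1 lies below min AVC = ¥10; no output level covers variable cost.
The firm minimizes its loss by shutting down and losing only its fixed cost of ¥235.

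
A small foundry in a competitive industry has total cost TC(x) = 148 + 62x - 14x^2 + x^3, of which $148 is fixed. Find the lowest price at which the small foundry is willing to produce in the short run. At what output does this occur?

$13 per unit, at x = 7

The shutdown price is the minimum of AVC. VC = 62x - 14x^2 + x^3, so AVC = 62 - 14x + x^2.
dAVC/dx = -14 + 2x = 0 gives x = 7. min AVC = 62 - 14·7 + 7^2 = 13.
The firm shuts down for any P below $13.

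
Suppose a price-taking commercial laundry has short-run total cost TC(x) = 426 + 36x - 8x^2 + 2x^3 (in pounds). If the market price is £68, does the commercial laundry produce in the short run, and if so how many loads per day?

From TC, MC = TC'(x) = 36 - 16x + 6x^2 and AVC = VC/x = 36 - 8x + 2x^2.
The AVC parabola has its vertex at x = 8/4 = 2, where AVC = 36 - 8·2 + 2·2^2 = £28.
Since P = £68 ≥ min AVC = £28, price covers variable cost and the firm should produce.
Solving P = MC: -32 - 16x + 6x^2 = 0 ⇒ x = -4/3 or 4. On the upward-sloping branch, x* = 4.
Check: AVC at x = 4 is £36 ≤ P, so revenue covers variable cost.
Profit = P·x − TC = 68·4 − 570 = -£298, a loss, but smaller than the £426 fixed cost the firm would lose by shutting down.

Produce at x = 4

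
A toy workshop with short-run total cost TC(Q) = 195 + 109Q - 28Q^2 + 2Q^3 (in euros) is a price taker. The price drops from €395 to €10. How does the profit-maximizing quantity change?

Output falls from 13 to 0 (the firm shuts down)

AVC = 109 - 28Q + 2Q^2, minimized at Q = 7 where min AVC = €11. MC = 109 - 56Q + 6Q^2.
With P = €395 above the shutdown price, P = MC gives Q = 13.
At P = €10 < min AVC = €11, price no longer covers variable cost at any output, so the firm shuts down: Q = 0.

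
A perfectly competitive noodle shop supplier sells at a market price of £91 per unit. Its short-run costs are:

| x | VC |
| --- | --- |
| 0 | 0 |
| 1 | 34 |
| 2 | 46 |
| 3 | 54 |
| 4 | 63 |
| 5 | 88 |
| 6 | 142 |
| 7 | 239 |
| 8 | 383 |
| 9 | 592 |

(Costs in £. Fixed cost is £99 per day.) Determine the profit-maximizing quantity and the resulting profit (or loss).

Profit at each row (π = 91x − TC): x=0: -99; x=1: -42; x=2: 37; x=3: 120; x=4: 202; x=5: 268; x=6: 305; x=7: 299; x=8: 246; x=9: 128.
Profit is maximized at x = 6. AVC there is 142/6 = £23.67 ≤ P, so producing beats shutting down (which would give -£99).

x = 6; profit = £305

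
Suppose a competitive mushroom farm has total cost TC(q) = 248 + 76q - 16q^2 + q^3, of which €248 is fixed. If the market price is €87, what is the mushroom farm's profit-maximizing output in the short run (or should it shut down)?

Produce at q = 11

From TC, MC = TC'(q) = 76 - 32q + 3q^2 and AVC = VC/q = 76 - 16q + q^2.
The AVC parabola has its vertex at q = 16/2 = 8, where AVC = 76 - 16·8 + 8^2 = €12.
P = €87 exceeds min AVC = €12, so the firm stays open.
Set P = MC: 87 = 76 - 32q + 3q^2 → -11 - 32q + 3q^2 = 0. The roots are q = -1/3 and q = 11; the profit-maximizing output is on the rising part of MC, so q* = 11.
Check: AVC at q = 11 is €21 ≤ P, so revenue covers variable cost.
Profit = P·q − TC = 87·11 − 479 = €478.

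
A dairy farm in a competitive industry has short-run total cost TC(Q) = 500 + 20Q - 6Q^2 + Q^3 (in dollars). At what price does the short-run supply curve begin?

Short-run supply begins at min AVC. From VC = 20Q - 6Q^2 + Q^3, AVC = 20 - 6Q + Q^2.
At the minimum of AVC, MC = AVC. MC = 20 - 12Q + 3Q^2; setting MC = AVC gives 2Q^2 - 6Q = 0, so Q = 3. min AVC = 11.
For P < $11 the firm produces nothing.

$11 per unit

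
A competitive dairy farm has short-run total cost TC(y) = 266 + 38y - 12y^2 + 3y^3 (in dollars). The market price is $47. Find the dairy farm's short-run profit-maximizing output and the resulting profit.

AVC = 38 - 12y + 3y^2; min AVC = $26 at y = 2. Since P = $47 ≥ min AVC, the firm produces.
MC = 38 - 24y + 9y^2. Setting P = MC and taking the root on the rising branch gives y* = 3.
TR = 47·3 = 141. TC = 266 + 87 = 353. Profit = 141 − 353 = -$212.
By producing, the firm covers all variable cost plus $54 of fixed cost; shutting down would lose the full $266.

Profit = -$212 at y = 3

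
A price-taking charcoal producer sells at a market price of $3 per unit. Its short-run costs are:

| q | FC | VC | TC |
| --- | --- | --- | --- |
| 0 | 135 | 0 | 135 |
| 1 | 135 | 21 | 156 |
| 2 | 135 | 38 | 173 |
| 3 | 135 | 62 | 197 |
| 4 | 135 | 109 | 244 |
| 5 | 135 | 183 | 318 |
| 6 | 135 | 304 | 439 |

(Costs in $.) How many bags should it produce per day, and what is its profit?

Profit at each row (π = 3q − TC): q=0: -135; q=1: -153; q=2: -167; q=3: -188; q=4: -232; q=5: -303; q=6: -421.
Profit is highest at q = 0. Equivalently, the lowest AVC in the table is 38/2 ≈ $19 at q = 2, and P = $3 falls below it — price never covers variable cost, so the firm shuts down and loses only its fixed cost.

q = 0 (shut down); profit = -$135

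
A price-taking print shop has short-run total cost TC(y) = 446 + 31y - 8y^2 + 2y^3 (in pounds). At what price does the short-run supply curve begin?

The firm shuts down when price falls below the minimum of average variable cost. AVC = VC/y = 31 - 8y + 2y^2.
dAVC/dy = -8 + 4y = 0 gives y = 2. min AVC = 31 - 8·2 + 2·2^2 = 23.
So the shutdown price is £23.

£23 per unit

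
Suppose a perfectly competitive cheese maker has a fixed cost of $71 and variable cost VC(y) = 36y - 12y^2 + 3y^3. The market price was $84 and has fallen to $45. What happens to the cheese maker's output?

MC = 36 - 24y + 9y^2; the shutdown threshold is min AVC = $24 (at y = 2).
At P = $84 ≥ min AVC, set P = MC on the rising branch: y = 4.
At P = $45 ≥ min AVC, set P = MC: y = 3. The firm stays open but cuts output.

Output falls from 4 to 3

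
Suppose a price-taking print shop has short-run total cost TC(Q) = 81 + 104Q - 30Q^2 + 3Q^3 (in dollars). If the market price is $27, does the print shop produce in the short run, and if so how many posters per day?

Shut down

Variable cost is VC = 104Q - 30Q^2 + 3Q^3, so AVC = VC/Q = 104 - 30Q + 3Q^2 and MC = dTC/dQ = 104 - 60Q + 9Q^2.
AVC is minimized where dAVC/dQ = -30 + 6Q = 0, at Q = 5; min AVC = 104 - 30·5 + 3·5^2 = $29.
P = $27 lies below min AVC = $29; no output level covers variable cost.
The firm minimizes its loss by shutting down and losing only its fixed cost of $81.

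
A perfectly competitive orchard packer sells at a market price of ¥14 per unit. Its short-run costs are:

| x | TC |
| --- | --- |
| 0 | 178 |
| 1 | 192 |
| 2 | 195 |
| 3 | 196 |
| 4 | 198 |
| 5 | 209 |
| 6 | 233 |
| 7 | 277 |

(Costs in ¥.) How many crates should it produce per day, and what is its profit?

x = 5; profit = -¥139

Compute π = P·x − TC at each output: x=0: -178; x=1: -178; x=2: -167; x=3: -154; x=4: -142; x=5: -139; x=6: -149; x=7: -179.
Profit is maximized at x = 5. AVC there is 31/5 = ¥6.20 ≤ P, so producing beats shutting down (which would give -¥178).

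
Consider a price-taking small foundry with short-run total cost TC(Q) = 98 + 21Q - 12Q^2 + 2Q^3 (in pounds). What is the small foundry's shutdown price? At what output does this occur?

£3 per unit, at Q = 3

The shutdown price is the minimum of AVC. VC = 21Q - 12Q^2 + 2Q^3, so AVC = 21 - 12Q + 2Q^2.
dAVC/dQ = -12 + 4Q = 0 gives Q = 3. min AVC = 21 - 12·3 + 2·3^2 = 3.
So the shutdown price is £3.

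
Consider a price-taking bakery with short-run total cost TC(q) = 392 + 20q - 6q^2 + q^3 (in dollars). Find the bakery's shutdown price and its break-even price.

Shutdown price = min AVC. AVC = 20 - 6q + q^2, with vertex at q = 3 and minimum $11.
ATC = 392/q + 20 - 6q + q^2. Setting dATC/dq = −392/q^2 − 6 + 2q = 0 gives q = 7 (since 2·7^3 − 6·7^2 = 392).
min ATC = 392/7 + 20 − 6·7 + 7^2 = $83. That is the break-even price.
For $11 ≤ P < $83 the firm produces at a loss; below $11 it shuts down.

Shutdown price = $11; break-even price = $83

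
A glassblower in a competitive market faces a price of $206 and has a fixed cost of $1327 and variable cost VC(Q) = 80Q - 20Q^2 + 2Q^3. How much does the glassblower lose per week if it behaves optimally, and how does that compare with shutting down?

Profit = -$31 at Q = 9

AVC = 80 - 20Q + 2Q^2 has its minimum $30 at Q = 5; price $206 clears that bar, so the firm operates.
MC = 80 - 40Q + 6Q^2. Setting P = MC and taking the root on the rising branch gives Q* = 9.
TR = 206·9 = 1854. TC = 1327 + 558 = 1885. Profit = 1854 − 1885 = -$31.
That loss of $31 beats the $1327 the firm would lose by shutting down; producing recovers $1296 of fixed cost.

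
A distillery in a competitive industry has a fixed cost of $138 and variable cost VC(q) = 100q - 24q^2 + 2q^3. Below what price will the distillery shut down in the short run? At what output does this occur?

The shutdown price is the minimum of AVC. VC = 100q - 24q^2 + 2q^3, so AVC = 100 - 24q + 2q^2.
At the minimum of AVC, MC = AVC. MC = 100 - 48q + 6q^2; setting MC = AVC gives 4q^2 - 24q = 0, so q = 6. min AVC = 28.
The firm shuts down for any P below $28.

$28 per unit, at q = 6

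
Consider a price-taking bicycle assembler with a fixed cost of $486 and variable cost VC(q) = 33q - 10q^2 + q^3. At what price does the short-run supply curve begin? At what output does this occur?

$8 per unit, at q = 5

The shutdown price is the minimum of AVC. VC = 33q - 10q^2 + q^3, so AVC = 33 - 10q + q^2.
At the minimum of AVC, MC = AVC. MC = 33 - 20q + 3q^2; setting MC = AVC gives 2q^2 - 10q = 0, so q = 5. min AVC = 8.
For P < $8 the firm produces nothing.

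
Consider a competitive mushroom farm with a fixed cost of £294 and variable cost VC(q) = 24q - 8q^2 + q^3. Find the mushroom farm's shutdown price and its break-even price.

AVC = 24 - 8q + q^2; minimized at q = 4, giving min AVC = £8. That is the shutdown price.
ATC = 294/q + 24 - 8q + q^2. Setting dATC/dq = −294/q^2 − 8 + 2q = 0 gives q = 7 (since 2·7^3 − 8·7^2 = 294).
min ATC = 294/7 + 24 − 8·7 + 7^2 = £59. That is the break-even price.
For £8 ≤ P < £59 the firm produces at a loss; below £8 it shuts down.

Shutdown price = £8; break-even price = £59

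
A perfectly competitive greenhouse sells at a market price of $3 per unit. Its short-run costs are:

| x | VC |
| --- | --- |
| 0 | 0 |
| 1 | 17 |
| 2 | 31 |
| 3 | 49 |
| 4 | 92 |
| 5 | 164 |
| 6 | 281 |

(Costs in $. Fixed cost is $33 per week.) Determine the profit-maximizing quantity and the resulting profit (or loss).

x = 0 (shut down); profit = -$33

Tabulate TR − TC: x=0: -33; x=1: -47; x=2: -58; x=3: -73; x=4: -113; x=5: -182; x=6: -296.
Profit is highest at x = 0. Equivalently, the lowest AVC in the table is 31/2 ≈ $15.50 at x = 2, and P = $3 falls below it — price never covers variable cost, so the firm shuts down and loses only its fixed cost.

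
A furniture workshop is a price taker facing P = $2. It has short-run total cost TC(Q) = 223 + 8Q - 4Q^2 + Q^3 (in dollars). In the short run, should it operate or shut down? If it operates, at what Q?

Strip out fixed cost: VC = 8Q - 4Q^2 + Q^3. Then AVC = 8 - 4Q + Q^2 and MC = 8 - 8Q + 3Q^2.
AVC hits its minimum where MC = AVC, at Q = 2, giving min AVC = 8 - 4·2 + 2^2 = $4.
With P < min AVC ($2 < $4), every unit sold adds to the loss.
Shutting down limits the loss to fixed cost, $223.

Shut down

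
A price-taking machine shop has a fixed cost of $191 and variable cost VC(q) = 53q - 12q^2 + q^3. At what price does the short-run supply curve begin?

The shutdown price is the minimum of AVC. VC = 53q - 12q^2 + q^3, so AVC = 53 - 12q + q^2.
dAVC/dq = -12 + 2q = 0 gives q = 6. min AVC = 53 - 12·6 + 6^2 = 17.
The firm shuts down for any P below $17.

$17 per unit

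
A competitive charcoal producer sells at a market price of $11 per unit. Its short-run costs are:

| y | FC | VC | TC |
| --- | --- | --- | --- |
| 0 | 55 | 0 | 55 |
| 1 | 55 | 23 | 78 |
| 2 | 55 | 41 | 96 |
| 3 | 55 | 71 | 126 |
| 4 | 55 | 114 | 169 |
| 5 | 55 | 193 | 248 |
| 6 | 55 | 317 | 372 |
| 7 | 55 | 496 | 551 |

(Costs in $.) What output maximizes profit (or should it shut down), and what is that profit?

Compute π = P·y − TC at each output: y=0: -55; y=1: -67; y=2: -74; y=3: -93; y=4: -125; y=5: -193; y=6: -306; y=7: -474.
Profit is highest at y = 0. Equivalently, the lowest AVC in the table is 41/2 ≈ $20.50 at y = 2, and P = $11 falls below it — price never covers variable cost, so the firm shuts down and loses only its fixed cost.

y = 0 (shut down); profit = -$55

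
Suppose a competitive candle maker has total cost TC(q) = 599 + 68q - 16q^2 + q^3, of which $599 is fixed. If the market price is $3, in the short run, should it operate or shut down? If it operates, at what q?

Strip out fixed cost: VC = 68q - 16q^2 + q^3. Then AVC = 68 - 16q + q^2 and MC = 68 - 32q + 3q^2.
The AVC parabola has its vertex at q = 16/2 = 8, where AVC = 68 - 16·8 + 8^2 = $4.
P = $3 lies below min AVC = $4; no output level covers variable cost.
Best response: produce nothing and absorb the $599 fixed cost.

Shut down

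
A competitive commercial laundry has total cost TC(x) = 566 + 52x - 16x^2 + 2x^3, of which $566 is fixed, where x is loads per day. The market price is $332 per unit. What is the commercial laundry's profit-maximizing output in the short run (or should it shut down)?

Produce at x = 10

Variable cost is VC = 52x - 16x^2 + 2x^3, so AVC = VC/x = 52 - 16x + 2x^2 and MC = dTC/dx = 52 - 32x + 6x^2.
AVC hits its minimum where MC = AVC, at x = 4, giving min AVC = 52 - 16·4 + 2·4^2 = $20.
Since P = $332 ≥ min AVC = $20, price covers variable cost and the firm should produce.
Solving P = MC: -280 - 32x + 6x^2 = 0 ⇒ x = -14/3 or 10. On the upward-sloping branch, x* = 10.
Check: AVC at x = 10 is $92 ≤ P, so revenue covers variable cost.
Profit = P·x − TC = 332·10 − 1486 = $1834.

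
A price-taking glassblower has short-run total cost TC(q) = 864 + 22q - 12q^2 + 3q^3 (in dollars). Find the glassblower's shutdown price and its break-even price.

AVC = 22 - 12q + 3q^2; minimized at q = 2, giving min AVC = $10. That is the shutdown price.
ATC = 864/q + 22 - 12q + 3q^2. Setting dATC/dq = −864/q^2 − 12 + 6q = 0 gives q = 6 (since 6·6^3 − 12·6^2 = 864).
min ATC = 864/6 + 22 − 12·6 + 3·6^2 = $202. That is the break-even price.
For $10 ≤ P < $202 the firm produces at a loss; below $10 it shuts down.

Shutdown price = $10; break-even price = $202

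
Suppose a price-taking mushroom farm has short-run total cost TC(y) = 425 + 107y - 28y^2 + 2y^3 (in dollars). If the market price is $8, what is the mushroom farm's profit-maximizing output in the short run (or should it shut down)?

From TC, MC = TC'(y) = 107 - 56y + 6y^2 and AVC = VC/y = 107 - 28y + 2y^2.
The AVC parabola has its vertex at y = 28/4 = 7, where AVC = 107 - 28·7 + 2·7^2 = $9.
Since P = $8 < min AVC = $9, price fails to cover variable cost at any output.
The firm minimizes its loss by shutting down and losing only its fixed cost of $425.

Shut down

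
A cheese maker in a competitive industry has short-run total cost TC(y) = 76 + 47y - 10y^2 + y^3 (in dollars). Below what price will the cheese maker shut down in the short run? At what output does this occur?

$22 per unit, at y = 5

Short-run supply begins at min AVC. From VC = 47y - 10y^2 + y^3, AVC = 47 - 10y + y^2.
At the minimum of AVC, MC = AVC. MC = 47 - 20y + 3y^2; setting MC = AVC gives 2y^2 - 10y = 0, so y = 5. min AVC = 22.
The firm shuts down for any P below $22.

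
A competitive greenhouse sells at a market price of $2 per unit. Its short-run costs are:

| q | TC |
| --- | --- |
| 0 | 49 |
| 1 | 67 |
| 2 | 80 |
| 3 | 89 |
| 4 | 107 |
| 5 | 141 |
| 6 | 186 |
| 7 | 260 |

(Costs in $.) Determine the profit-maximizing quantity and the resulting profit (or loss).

Compute π = P·q − TC at each output: q=0: -49; q=1: -65; q=2: -76; q=3: -83; q=4: -99; q=5: -131; q=6: -174; q=7: -246.
Profit is highest at q = 0. Equivalently, the lowest AVC in the table is 40/3 ≈ $13.33 at q = 3, and P = $2 falls below it — price never covers variable cost, so the firm shuts down and loses only its fixed cost.

q = 0 (shut down); profit = -$49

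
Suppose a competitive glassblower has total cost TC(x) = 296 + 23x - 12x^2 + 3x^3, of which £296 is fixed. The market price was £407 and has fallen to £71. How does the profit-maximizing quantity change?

AVC = 23 - 12x + 3x^2, minimized at x = 2 where min AVC = £11. MC = 23 - 24x + 9x^2.
With P = £407 above the shutdown price, P = MC gives x = 8.
At P = £71 ≥ min AVC, set P = MC: x = 4. The firm stays open but cuts output.

Output falls from 8 to 4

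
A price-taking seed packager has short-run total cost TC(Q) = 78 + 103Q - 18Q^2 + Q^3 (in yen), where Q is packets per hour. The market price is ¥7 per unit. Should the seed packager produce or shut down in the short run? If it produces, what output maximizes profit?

Shut down

Strip out fixed cost: VC = 103Q - 18Q^2 + Q^3. Then AVC = 103 - 18Q + Q^2 and MC = 103 - 36Q + 3Q^2.
The AVC parabola has its vertex at Q = 18/2 = 9, where AVC = 103 - 18·9 + 9^2 = ¥22.
P = ¥7 lies below min AVC = ¥22; no output level covers variable cost.
Shutting down limits the loss to fixed cost, ¥78.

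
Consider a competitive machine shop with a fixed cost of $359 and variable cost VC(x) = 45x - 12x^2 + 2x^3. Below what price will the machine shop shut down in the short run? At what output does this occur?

The firm shuts down when price falls below the minimum of average variable cost. AVC = VC/x = 45 - 12x + 2x^2.
dAVC/dx = -12 + 4x = 0 gives x = 3. min AVC = 45 - 12·3 + 2·3^2 = 27.
The firm shuts down for any P below $27.

$27 per unit, at x = 3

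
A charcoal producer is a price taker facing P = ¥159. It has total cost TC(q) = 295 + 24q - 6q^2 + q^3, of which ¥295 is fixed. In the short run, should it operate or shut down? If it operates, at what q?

From TC, MC = TC'(q) = 24 - 12q + 3q^2 and AVC = VC/q = 24 - 6q + q^2.
AVC is minimized where dAVC/dq = -6 + 2q = 0, at q = 3; min AVC = 24 - 6·3 + 3^2 = ¥15.
Since P = ¥159 ≥ min AVC = ¥15, price covers variable cost and the firm should produce.
Set P = MC: 159 = 24 - 12q + 3q^2 → -135 - 12q + 3q^2 = 0. The roots are q = -5 and q = 9; the profit-maximizing output is on the rising part of MC, so q* = 9.
Check: AVC at q = 9 is ¥51 ≤ P, so revenue covers variable cost.
Profit = P·q − TC = 159·9 − 754 = ¥677.

Produce at q = 9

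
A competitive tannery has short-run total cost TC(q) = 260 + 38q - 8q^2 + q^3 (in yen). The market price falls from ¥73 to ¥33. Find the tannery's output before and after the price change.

Output falls from 7 to 5

AVC = 38 - 8q + q^2, minimized at q = 4 where min AVC = ¥22. MC = 38 - 16q + 3q^2.
At P = ¥73 ≥ min AVC, set P = MC on the rising branch: q = 7.
At P = ¥33 ≥ min AVC, set P = MC: q = 5. The firm stays open but cuts output.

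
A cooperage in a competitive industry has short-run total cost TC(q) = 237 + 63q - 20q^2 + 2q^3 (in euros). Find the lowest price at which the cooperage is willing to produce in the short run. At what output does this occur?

€13 per unit, at q = 5

The shutdown price is the minimum of AVC. VC = 63q - 20q^2 + 2q^3, so AVC = 63 - 20q + 2q^2.
dAVC/dq = -20 + 4q = 0 gives q = 5. min AVC = 63 - 20·5 + 2·5^2 = 13.
For P < €13 the firm produces nothing.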